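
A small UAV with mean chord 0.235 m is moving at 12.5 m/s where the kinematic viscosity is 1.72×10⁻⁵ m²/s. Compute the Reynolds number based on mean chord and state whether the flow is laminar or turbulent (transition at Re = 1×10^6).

Re = 1.71×10^5 (laminar)

Re = v·c/ν = 12.5 × 0.235 / (1.72×10⁻⁵) = 1.71×10^5
Since 1.71×10^5 < 1×10^6, the flow is laminar.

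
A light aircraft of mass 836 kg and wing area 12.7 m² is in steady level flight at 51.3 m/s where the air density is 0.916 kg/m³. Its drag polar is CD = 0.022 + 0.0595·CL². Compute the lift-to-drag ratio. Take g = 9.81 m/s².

L/D = 13.7

Level flight ⇒ L = W = m·g = 836 × 9.81 = 8201.2 N.
Dynamic pressure q = 0.5 × 0.916 × 51.3² = 1205 Pa.
CL = 2W/(ρv²S) = 2×8201.2/(0.916×51.3²×12.7) = 0.5358.
CD = 0.022 + 0.0595 × 0.5358² = 0.03908.
L/D = CL/CD = 0.5358 / 0.03908 = 13.7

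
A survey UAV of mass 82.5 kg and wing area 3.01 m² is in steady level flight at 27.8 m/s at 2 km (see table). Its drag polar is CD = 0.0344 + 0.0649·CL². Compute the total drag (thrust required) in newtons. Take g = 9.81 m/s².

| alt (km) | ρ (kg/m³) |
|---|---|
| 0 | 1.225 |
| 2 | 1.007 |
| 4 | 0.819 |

At 2 km, from the table: ρ = 1.007 kg/m³.
In steady level flight, lift balances weight: W = mg = 82.5 × 9.81 = 809.33 N.
Dynamic pressure q = 0.5 × 1.007 × 27.8² = 389.1 Pa.
CL = 2W/(ρv²S) = 2×809.33/(1.007×27.8²×3.01) = 0.691.
CD = 0.0344 + 0.0649 × 0.691² = 0.06539.
D = q·S·CD = 389.1 × 3.01 × 0.06539 = 76.59 N

D = 76.6 N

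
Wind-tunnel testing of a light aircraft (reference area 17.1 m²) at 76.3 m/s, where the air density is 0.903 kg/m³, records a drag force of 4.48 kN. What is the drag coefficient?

From D = ½ρv²S·CD, rearranging gives CD = 2D/(ρv²S).
CD = 2 × 4480 / (0.903 × 76.3² × 17.1) = 0.0997

CD = 0.0997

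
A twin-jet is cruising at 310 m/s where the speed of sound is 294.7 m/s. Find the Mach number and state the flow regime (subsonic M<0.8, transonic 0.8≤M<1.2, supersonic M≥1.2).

M = v/a = 310 / 294.7 = 1.05
M = 1.05 → transonic.

M = 1.05 (transonic)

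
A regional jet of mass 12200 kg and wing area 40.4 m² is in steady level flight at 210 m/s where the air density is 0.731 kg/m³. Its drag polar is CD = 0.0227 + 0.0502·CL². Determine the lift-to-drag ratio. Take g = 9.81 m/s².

Weight W = mg = 12200 × 9.81 = 1.1968×10^5 N; in level flight L = W.
Dynamic pressure q = 0.5 × 0.731 × 210² = 16120 Pa.
CL = 2W/(ρv²S) = 2×1.1968×10^5/(0.731×210²×40.4) = 0.1838.
CD = 0.0227 + 0.0502 × 0.1838² = 0.0244.
L/D = CL/CD = 0.1838 / 0.0244 = 7.53

L/D = 7.53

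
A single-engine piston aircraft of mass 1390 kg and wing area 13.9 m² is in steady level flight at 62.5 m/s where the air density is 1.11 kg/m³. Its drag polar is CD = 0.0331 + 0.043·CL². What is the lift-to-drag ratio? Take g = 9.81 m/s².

Weight W = mg = 1390 × 9.81 = 13636 N; in level flight L = W.
q = ½ρv² = ½ × 1.11 × 62.5² = 2168 Pa.
Required CL = L/(qS) = 13636/(2168·13.9) = 0.4525.
CD = 0.0331 + 0.043 × 0.4525² = 0.0419.
L/D = CL/CD = 0.4525 / 0.0419 = 10.8

L/D = 10.8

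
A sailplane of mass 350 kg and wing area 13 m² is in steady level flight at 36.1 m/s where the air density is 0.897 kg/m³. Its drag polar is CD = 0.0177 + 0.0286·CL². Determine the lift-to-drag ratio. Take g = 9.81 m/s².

In steady level flight, lift balances weight: W = mg = 350 × 9.81 = 3433.5 N.
q = ½ρv² = ½ × 0.897 × 36.1² = 584.5 Pa.
CL = W/(q·S) = 3433.5 / (584.5 × 13) = 0.4519.
CD = 0.0177 + 0.0286 × 0.4519² = 0.02354.
L/D = CL/CD = 0.4519 / 0.02354 = 19.2

L/D = 19.2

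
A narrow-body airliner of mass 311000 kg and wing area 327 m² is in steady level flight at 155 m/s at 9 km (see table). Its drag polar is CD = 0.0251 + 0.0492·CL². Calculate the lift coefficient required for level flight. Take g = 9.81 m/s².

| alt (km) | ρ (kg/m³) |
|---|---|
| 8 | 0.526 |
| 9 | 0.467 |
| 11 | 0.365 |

At 9 km, from the table: ρ = 0.467 kg/m³.
Weight W = mg = 311000 × 9.81 = 3.0509×10^6 N; in level flight L = W.
q = ½ρv² = ½ × 0.467 × 155² = 5610 Pa.
CL = W/(q·S) = 3.0509×10^6 / (5610 × 327) = 1.663.

CL = 1.66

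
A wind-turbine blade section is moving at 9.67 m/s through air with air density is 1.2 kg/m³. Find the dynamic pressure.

q = 56.1 Pa

q = ½ρv² = ½ × 1.2 × 9.67² = 56.1 Pa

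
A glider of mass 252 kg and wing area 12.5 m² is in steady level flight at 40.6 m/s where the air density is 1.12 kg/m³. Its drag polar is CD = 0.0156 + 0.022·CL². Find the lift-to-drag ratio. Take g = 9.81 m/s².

L/D = 12.9

Level flight ⇒ L = W = m·g = 252 × 9.81 = 2472.1 N.
Dynamic pressure q = 0.5 × 1.12 × 40.6² = 923.1 Pa.
CL = W/(q·S) = 2472.1 / (923.1 × 12.5) = 0.2142.
CD = 0.0156 + 0.022 × 0.2142² = 0.01661.
L/D = CL/CD = 0.2142 / 0.01661 = 12.9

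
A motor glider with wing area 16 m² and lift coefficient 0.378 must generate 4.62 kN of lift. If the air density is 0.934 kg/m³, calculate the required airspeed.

v = 40.4 m/s

L = ½ρv²S·CL ⇒ v = √(2L/(ρ·S·CL))
v = √(2 × 4620 / (0.934 × 16 × 0.378)) = √1636 = 40.4 m/s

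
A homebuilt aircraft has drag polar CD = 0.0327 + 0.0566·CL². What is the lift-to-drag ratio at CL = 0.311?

L/D = 8.15

CD = 0.0327 + 0.0566 × 0.311² = 0.03817
L/D = CL/CD = 0.311 / 0.03817 = 8.15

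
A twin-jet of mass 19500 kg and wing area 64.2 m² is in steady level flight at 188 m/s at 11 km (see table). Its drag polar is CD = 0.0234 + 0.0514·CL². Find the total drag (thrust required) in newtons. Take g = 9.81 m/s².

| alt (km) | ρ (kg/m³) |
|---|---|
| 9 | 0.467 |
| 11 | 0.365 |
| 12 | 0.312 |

At 11 km, from the table: ρ = 0.365 kg/m³.
Weight W = mg = 19500 × 9.81 = 1.913×10^5 N; in level flight L = W.
Dynamic pressure q = 0.5 × 0.365 × 188² = 6450 Pa.
Required CL = L/(qS) = 1.913×10^5/(6450·64.2) = 0.4619.
CD = 0.0234 + 0.0514 × 0.4619² = 0.03437.
D = q·S·CD = 6450 × 64.2 × 0.03437 = 14230 N

D = 14200 N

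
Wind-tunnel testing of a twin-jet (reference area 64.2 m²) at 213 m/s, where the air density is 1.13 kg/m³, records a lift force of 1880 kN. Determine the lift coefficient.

From L = ½ρv²S·CL, rearranging gives CL = 2L/(ρv²S).
CL = 2 × 1.88×10^6 / (1.13 × 213² × 64.2) = 1.14

CL = 1.14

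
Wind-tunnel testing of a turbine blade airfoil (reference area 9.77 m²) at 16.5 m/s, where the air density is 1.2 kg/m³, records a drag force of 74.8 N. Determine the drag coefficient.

CD = 0.0469

From D = ½ρv²S·CD, rearranging gives CD = 2D/(ρv²S).
CD = 2 × 74.8 / (1.2 × 16.5² × 9.77) = 0.0469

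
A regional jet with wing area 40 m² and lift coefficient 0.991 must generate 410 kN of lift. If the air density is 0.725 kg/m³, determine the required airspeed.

L = ½ρv²S·CL ⇒ v = √(2L/(ρ·S·CL))
v = √(2 × 4.1×10^5 / (0.725 × 40 × 0.991)) = √28530 = 169 m/s

v = 169 m/s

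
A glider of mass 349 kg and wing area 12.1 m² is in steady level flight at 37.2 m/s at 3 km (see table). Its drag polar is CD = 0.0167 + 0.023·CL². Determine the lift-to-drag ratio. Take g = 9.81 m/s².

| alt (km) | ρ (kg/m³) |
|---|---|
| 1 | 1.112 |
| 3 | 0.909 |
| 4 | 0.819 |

L/D = 21.1

At 3 km, from the table: ρ = 0.909 kg/m³.
In steady level flight, lift balances weight: W = mg = 349 × 9.81 = 3423.7 N.
q = ½ρv² = ½ × 0.909 × 37.2² = 629 Pa.
CL = 2W/(ρv²S) = 2×3423.7/(0.909×37.2²×12.1) = 0.4499.
CD = 0.0167 + 0.023 × 0.4499² = 0.02135.
L/D = CL/CD = 0.4499 / 0.02135 = 21.1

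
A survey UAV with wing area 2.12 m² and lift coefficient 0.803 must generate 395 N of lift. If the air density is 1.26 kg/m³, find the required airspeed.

L = ½ρv²S·CL ⇒ v = √(2L/(ρ·S·CL))
v = √(2 × 395 / (1.26 × 2.12 × 0.803)) = √368.3 = 19.2 m/s

v = 19.2 m/s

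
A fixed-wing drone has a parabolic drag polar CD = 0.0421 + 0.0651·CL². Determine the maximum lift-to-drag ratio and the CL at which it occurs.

For CD = CD0 + K·CL², (L/D)max occurs at CL* = √(CD0/K) and equals 1/(2√(K·CD0)).
(L/D)max = 1/(2√(0.0651 × 0.0421)) = 1/(2 × 0.05235) = 9.55
CL* = √(0.0421/0.0651) = 0.804

(L/D)max = 9.55, at CL = 0.804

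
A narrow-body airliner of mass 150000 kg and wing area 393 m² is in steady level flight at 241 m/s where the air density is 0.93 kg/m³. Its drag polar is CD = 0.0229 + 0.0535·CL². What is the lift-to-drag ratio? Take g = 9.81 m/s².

L/D = 5.79

In steady level flight, lift balances weight: W = mg = 150000 × 9.81 = 1.4715×10^6 N.
q = ½ρv² = ½ × 0.93 × 241² = 27010 Pa.
CL = 2W/(ρv²S) = 2×1.4715×10^6/(0.93×241²×393) = 0.1386.
CD = 0.0229 + 0.0535 × 0.1386² = 0.02393.
L/D = CL/CD = 0.1386 / 0.02393 = 5.79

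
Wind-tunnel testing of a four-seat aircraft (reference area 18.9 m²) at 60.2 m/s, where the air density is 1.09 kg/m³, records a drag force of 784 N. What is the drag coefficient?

CD = 0.021

From D = ½ρv²S·CD, rearranging gives CD = 2D/(ρv²S).
CD = 2 × 784 / (1.09 × 60.2² × 18.9) = 0.021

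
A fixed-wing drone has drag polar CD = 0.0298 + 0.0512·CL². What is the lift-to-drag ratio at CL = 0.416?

L/D = 10.8

CD = 0.0298 + 0.0512 × 0.416² = 0.03866
L/D = CL/CD = 0.416 / 0.03866 = 10.8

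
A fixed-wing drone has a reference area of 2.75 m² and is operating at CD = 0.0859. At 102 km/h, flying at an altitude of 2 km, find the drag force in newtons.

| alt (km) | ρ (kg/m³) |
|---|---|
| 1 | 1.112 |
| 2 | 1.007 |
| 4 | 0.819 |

D = 95.5 N

At 2 km, from the table: ρ = 1.007 kg/m³.
Convert speed: v = 102 km/h ÷ 3.6 = 28.33 m/s.
Dynamic pressure q = ½ρv² = ½ × 1.007 × 28.33² = 404.2 Pa.
D = q·S·CD = 404.2 × 2.75 × 0.0859 = 95.5 N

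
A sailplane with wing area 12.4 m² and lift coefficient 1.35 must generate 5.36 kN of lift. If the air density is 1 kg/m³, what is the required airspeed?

v = 25.3 m/s

L = ½ρv²S·CL ⇒ v = √(2L/(ρ·S·CL))
v = √(2 × 5360 / (1 × 12.4 × 1.35)) = √640.4 = 25.3 m/s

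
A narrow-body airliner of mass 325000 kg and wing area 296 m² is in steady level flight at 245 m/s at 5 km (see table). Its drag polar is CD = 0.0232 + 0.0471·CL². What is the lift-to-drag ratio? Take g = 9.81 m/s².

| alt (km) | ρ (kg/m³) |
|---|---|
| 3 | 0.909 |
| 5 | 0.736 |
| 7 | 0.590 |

At 5 km, from the table: ρ = 0.736 kg/m³.
Level flight ⇒ L = W = m·g = 325000 × 9.81 = 3.1882×10^6 N.
q = ½ρv² = ½ × 0.736 × 245² = 22090 Pa.
Required CL = L/(qS) = 3.1882×10^6/(22090·296) = 0.4876.
CD = 0.0232 + 0.0471 × 0.4876² = 0.0344.
L/D = CL/CD = 0.4876 / 0.0344 = 14.2

L/D = 14.2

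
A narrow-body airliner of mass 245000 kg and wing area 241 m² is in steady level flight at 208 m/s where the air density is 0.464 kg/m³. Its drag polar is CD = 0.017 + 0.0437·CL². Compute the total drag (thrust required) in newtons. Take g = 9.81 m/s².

D = 1.45×10^5 N

Weight W = mg = 245000 × 9.81 = 2.4034×10^6 N; in level flight L = W.
Dynamic pressure q = 0.5 × 0.464 × 208² = 10040 Pa.
CL = 2W/(ρv²S) = 2×2.4034×10^6/(0.464×208²×241) = 0.9936.
CD = 0.017 + 0.0437 × 0.9936² = 0.06014.
D = q·S·CD = 10040 × 241 × 0.06014 = 1.455×10^5 N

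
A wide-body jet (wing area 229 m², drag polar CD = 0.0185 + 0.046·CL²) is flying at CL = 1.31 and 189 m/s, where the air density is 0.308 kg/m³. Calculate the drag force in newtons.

D = 1.23×10^5 N

CD = 0.0185 + 0.046 × 1.31² = 0.09744
D = ½ρv²S·CD = ½ × 0.308 × 189² × 229 × 0.09744 = 1.23×10^5 N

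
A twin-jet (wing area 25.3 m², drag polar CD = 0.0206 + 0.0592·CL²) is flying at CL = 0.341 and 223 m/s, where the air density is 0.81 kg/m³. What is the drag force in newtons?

D = 14000 N

CD = 0.0206 + 0.0592 × 0.341² = 0.02748
D = ½ρv²S·CD = ½ × 0.81 × 223² × 25.3 × 0.02748 = 14000 N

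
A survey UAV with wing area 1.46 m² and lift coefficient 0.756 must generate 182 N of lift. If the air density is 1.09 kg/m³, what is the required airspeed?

L = ½ρv²S·CL ⇒ v = √(2L/(ρ·S·CL))
v = √(2 × 182 / (1.09 × 1.46 × 0.756)) = √302.6 = 17.4 m/s

v = 17.4 m/s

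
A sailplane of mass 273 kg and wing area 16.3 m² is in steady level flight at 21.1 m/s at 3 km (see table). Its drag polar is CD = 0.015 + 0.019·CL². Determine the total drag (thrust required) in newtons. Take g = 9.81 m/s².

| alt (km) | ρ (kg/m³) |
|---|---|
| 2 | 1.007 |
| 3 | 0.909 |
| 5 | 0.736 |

D = 90.8 N

At 3 km, from the table: ρ = 0.909 kg/m³.
Level flight ⇒ L = W = m·g = 273 × 9.81 = 2678.1 N.
Dynamic pressure q = 0.5 × 0.909 × 21.1² = 202.3 Pa.
Required CL = L/(qS) = 2678.1/(202.3·16.3) = 0.812.
CD = 0.015 + 0.019 × 0.812² = 0.02753.
D = q·S·CD = 202.3 × 16.3 × 0.02753 = 90.79 N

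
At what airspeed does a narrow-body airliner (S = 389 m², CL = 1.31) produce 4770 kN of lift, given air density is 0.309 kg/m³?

L = ½ρv²S·CL ⇒ v = √(2L/(ρ·S·CL))
v = √(2 × 4.77×10^6 / (0.309 × 389 × 1.31)) = √60590 = 246 m/s

v = 246 m/s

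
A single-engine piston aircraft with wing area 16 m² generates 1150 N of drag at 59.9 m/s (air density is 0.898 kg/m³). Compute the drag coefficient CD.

From D = ½ρv²S·CD, rearranging gives CD = 2D/(ρv²S).
CD = 2 × 1150 / (0.898 × 59.9² × 16) = 0.0446

CD = 0.0446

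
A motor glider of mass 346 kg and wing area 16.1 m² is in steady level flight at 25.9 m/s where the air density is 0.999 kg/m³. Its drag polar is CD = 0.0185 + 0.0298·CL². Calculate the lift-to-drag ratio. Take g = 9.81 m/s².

L/D = 20.8

In steady level flight, lift balances weight: W = mg = 346 × 9.81 = 3394.3 N.
Dynamic pressure q = 0.5 × 0.999 × 25.9² = 335.1 Pa.
CL = 2W/(ρv²S) = 2×3394.3/(0.999×25.9²×16.1) = 0.6292.
CD = 0.0185 + 0.0298 × 0.6292² = 0.0303.
L/D = CL/CD = 0.6292 / 0.0303 = 20.8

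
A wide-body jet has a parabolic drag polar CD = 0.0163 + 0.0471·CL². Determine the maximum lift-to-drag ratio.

(L/D)max = 18

For CD = CD0 + K·CL², (L/D)max occurs at CL* = √(CD0/K) and equals 1/(2√(K·CD0)).
(L/D)max = 1/(2√(0.0471 × 0.0163)) = 1/(2 × 0.02771) = 18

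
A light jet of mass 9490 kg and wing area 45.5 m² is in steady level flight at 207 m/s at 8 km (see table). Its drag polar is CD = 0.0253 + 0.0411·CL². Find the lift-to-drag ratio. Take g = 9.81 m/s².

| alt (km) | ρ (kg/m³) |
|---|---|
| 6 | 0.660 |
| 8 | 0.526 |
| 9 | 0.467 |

L/D = 6.81

At 8 km, from the table: ρ = 0.526 kg/m³.
Weight W = mg = 9490 × 9.81 = 93097 N; in level flight L = W.
Dynamic pressure q = 0.5 × 0.526 × 207² = 11270 Pa.
CL = 2W/(ρv²S) = 2×93097/(0.526×207²×45.5) = 0.1816.
CD = 0.0253 + 0.0411 × 0.1816² = 0.02665.
L/D = CL/CD = 0.1816 / 0.02665 = 6.81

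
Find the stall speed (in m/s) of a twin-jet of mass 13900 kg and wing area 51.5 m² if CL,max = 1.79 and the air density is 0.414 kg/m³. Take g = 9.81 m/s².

Stall occurs when L = W at CL,max. W = mg = 13900 × 9.81 = 1.364×10^5 N.
From L = ½ρV²S·CL,max = W: V_stall = √(2W/(ρSCL,max)) = √(2·1.364×10^5/(0.414·51.5·1.79))
V_stall = √7146 = 84.5 m/s

V_stall = 84.5 m/s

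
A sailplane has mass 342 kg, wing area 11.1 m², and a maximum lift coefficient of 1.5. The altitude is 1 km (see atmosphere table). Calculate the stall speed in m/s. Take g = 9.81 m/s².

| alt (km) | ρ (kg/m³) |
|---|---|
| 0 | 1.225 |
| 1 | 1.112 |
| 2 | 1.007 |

At 1 km, from the table: ρ = 1.112 kg/m³.
Weight W = mg = 342 × 9.81 = 3355 N.
V_stall = √(2W/(ρ·S·CL,max)) = √(2 × 3355 / (1.112 × 11.1 × 1.5))
V_stall = √362.4 = 19 m/s

V_stall = 19 m/s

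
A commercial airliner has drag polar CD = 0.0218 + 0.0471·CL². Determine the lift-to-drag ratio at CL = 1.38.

L/D = 12.4

CD = 0.0218 + 0.0471 × 1.38² = 0.1115
L/D = CL/CD = 1.38 / 0.1115 = 12.4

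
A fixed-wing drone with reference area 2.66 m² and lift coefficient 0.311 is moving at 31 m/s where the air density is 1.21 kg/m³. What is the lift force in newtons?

L = 481 N

Dynamic pressure q = ½ρv² = ½ × 1.21 × 31² = 581.4 Pa.
L = q·S·CL = 581.4 × 2.66 × 0.311 = 481 N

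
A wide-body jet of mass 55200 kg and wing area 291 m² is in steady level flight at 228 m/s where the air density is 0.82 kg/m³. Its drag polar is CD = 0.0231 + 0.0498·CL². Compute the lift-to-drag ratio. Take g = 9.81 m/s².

In steady level flight, lift balances weight: W = mg = 55200 × 9.81 = 5.4151×10^5 N.
Dynamic pressure q = 0.5 × 0.82 × 228² = 21310 Pa.
Required CL = L/(qS) = 5.4151×10^5/(21310·291) = 0.08731.
CD = 0.0231 + 0.0498 × 0.08731² = 0.02348.
L/D = CL/CD = 0.08731 / 0.02348 = 3.72

L/D = 3.72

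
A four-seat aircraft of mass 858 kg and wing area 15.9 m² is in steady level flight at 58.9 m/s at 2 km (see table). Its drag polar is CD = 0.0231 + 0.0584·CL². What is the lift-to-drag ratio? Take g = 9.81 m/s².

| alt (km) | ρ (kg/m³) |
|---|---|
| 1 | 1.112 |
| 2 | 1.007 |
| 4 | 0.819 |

At 2 km, from the table: ρ = 1.007 kg/m³.
Weight W = mg = 858 × 9.81 = 8417 N; in level flight L = W.
q = ½ρv² = ½ × 1.007 × 58.9² = 1747 Pa.
CL = W/(q·S) = 8417 / (1747 × 15.9) = 0.3031.
CD = 0.0231 + 0.0584 × 0.3031² = 0.02846.
L/D = CL/CD = 0.3031 / 0.02846 = 10.6

L/D = 10.6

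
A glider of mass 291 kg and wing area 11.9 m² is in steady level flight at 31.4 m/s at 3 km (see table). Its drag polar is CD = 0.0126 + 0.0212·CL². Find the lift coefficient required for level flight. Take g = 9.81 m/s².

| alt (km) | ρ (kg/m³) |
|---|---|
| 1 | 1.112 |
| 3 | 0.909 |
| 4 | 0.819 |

CL = 0.535

At 3 km, from the table: ρ = 0.909 kg/m³.
Weight W = mg = 291 × 9.81 = 2854.7 N; in level flight L = W.
Dynamic pressure q = 0.5 × 0.909 × 31.4² = 448.1 Pa.
CL = 2W/(ρv²S) = 2×2854.7/(0.909×31.4²×11.9) = 0.5353.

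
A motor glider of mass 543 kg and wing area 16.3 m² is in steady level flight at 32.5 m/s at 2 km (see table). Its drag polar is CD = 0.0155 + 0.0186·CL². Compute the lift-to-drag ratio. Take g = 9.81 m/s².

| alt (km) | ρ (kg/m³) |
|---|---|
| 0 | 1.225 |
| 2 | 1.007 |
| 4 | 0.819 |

L/D = 27.3

At 2 km, from the table: ρ = 1.007 kg/m³.
Level flight ⇒ L = W = m·g = 543 × 9.81 = 5326.8 N.
q = ½ρv² = ½ × 1.007 × 32.5² = 531.8 Pa.
Required CL = L/(qS) = 5326.8/(531.8·16.3) = 0.6145.
CD = 0.0155 + 0.0186 × 0.6145² = 0.02252.
L/D = CL/CD = 0.6145 / 0.02252 = 27.3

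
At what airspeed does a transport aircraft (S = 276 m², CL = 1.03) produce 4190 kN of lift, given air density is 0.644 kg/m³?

v = 214 m/s

L = ½ρv²S·CL ⇒ v = √(2L/(ρ·S·CL))
v = √(2 × 4.19×10^6 / (0.644 × 276 × 1.03)) = √45770 = 214 m/s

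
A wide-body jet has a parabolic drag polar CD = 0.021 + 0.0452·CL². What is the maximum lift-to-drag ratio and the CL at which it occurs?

For CD = CD0 + K·CL², (L/D)max occurs at CL* = √(CD0/K) and equals 1/(2√(K·CD0)).
(L/D)max = 1/(2√(0.0452 × 0.021)) = 1/(2 × 0.03081) = 16.2
CL* = √(0.021/0.0452) = 0.682

(L/D)max = 16.2, at CL = 0.682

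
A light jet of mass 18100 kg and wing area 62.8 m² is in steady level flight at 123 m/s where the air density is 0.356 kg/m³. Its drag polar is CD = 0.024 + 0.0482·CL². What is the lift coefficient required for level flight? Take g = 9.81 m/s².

CL = 1.05

In steady level flight, lift balances weight: W = mg = 18100 × 9.81 = 1.7756×10^5 N.
q = ½ρv² = ½ × 0.356 × 123² = 2693 Pa.
CL = W/(q·S) = 1.7756×10^5 / (2693 × 62.8) = 1.05.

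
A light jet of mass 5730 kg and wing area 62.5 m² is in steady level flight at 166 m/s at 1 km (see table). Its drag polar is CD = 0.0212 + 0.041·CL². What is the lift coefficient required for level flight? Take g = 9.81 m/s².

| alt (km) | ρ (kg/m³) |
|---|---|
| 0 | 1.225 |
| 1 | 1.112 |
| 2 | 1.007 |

CL = 0.0587

At 1 km, from the table: ρ = 1.112 kg/m³.
Weight W = mg = 5730 × 9.81 = 56211 N; in level flight L = W.
Dynamic pressure q = 0.5 × 1.112 × 166² = 15320 Pa.
CL = 2W/(ρv²S) = 2×56211/(1.112×166²×62.5) = 0.0587.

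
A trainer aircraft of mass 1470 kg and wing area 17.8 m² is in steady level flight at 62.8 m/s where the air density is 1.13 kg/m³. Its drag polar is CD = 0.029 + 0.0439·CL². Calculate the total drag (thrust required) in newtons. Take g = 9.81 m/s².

Weight W = mg = 1470 × 9.81 = 14421 N; in level flight L = W.
q = ½ρv² = ½ × 1.13 × 62.8² = 2228 Pa.
CL = W/(q·S) = 14421 / (2228 × 17.8) = 0.3636.
CD = 0.029 + 0.0439 × 0.3636² = 0.0348.
D = q·S·CD = 2228 × 17.8 × 0.0348 = 1380 N

D = 1380 N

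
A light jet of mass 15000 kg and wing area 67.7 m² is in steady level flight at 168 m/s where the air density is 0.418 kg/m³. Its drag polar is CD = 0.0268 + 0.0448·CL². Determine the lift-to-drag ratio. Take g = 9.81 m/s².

L/D = 11.2

In steady level flight, lift balances weight: W = mg = 15000 × 9.81 = 1.4715×10^5 N.
q = ½ρv² = ½ × 0.418 × 168² = 5899 Pa.
CL = W/(q·S) = 1.4715×10^5 / (5899 × 67.7) = 0.3685.
CD = 0.0268 + 0.0448 × 0.3685² = 0.03288.
L/D = CL/CD = 0.3685 / 0.03288 = 11.2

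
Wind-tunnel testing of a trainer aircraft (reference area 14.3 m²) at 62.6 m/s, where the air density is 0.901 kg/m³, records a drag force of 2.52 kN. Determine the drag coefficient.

From D = ½ρv²S·CD, rearranging gives CD = 2D/(ρv²S).
CD = 2 × 2520 / (0.901 × 62.6² × 14.3) = 0.0998

CD = 0.0998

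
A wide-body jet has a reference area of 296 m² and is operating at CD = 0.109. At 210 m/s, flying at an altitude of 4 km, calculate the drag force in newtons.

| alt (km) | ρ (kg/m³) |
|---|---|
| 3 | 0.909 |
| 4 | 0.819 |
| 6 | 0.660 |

D = 5.83×10^5 N

At 4 km, from the table: ρ = 0.819 kg/m³.
Dynamic pressure q = ½ρv² = ½ × 0.819 × 210² = 18060 Pa.
D = q·S·CD = 18060 × 296 × 0.109 = 5.83×10^5 N ≈ 583 kN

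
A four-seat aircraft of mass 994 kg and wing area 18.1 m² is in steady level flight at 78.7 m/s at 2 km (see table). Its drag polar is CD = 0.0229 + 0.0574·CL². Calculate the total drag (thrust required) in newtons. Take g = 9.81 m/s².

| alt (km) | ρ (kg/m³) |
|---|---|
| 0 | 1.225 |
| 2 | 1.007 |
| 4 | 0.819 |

D = 1390 N

At 2 km, from the table: ρ = 1.007 kg/m³.
Weight W = mg = 994 × 9.81 = 9751.1 N; in level flight L = W.
Dynamic pressure q = 0.5 × 1.007 × 78.7² = 3119 Pa.
CL = W/(q·S) = 9751.1 / (3119 × 18.1) = 0.1728.
CD = 0.0229 + 0.0574 × 0.1728² = 0.02461.
D = q·S·CD = 3119 × 18.1 × 0.02461 = 1389 N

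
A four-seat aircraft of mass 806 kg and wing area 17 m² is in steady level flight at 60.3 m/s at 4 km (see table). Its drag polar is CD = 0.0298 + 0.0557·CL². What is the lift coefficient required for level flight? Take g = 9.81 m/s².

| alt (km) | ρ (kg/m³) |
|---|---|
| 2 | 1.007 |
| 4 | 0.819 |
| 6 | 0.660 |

At 4 km, from the table: ρ = 0.819 kg/m³.
Weight W = mg = 806 × 9.81 = 7906.9 N; in level flight L = W.
Dynamic pressure q = 0.5 × 0.819 × 60.3² = 1489 Pa.
CL = W/(q·S) = 7906.9 / (1489 × 17) = 0.3124.

CL = 0.312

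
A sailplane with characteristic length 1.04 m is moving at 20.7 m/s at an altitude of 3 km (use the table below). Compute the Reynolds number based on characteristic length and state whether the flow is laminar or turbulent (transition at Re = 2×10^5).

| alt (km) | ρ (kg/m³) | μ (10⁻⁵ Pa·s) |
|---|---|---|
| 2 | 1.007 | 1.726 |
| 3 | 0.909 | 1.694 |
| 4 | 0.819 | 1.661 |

At 3 km, from the table: ρ = 0.909 kg/m³, μ = 1.694×10⁻⁵ Pa·s.
Re = ρ·v·c/μ = 0.909 × 20.7 × 1.04 / (1.694×10⁻⁵) = 1.16×10^6
Since 1.16×10^6 > 2×10^5, the flow is turbulent.

Re = 1.16×10^6 (turbulent)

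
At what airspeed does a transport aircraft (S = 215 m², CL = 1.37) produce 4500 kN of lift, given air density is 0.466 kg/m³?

v = 256 m/s

L = ½ρv²S·CL ⇒ v = √(2L/(ρ·S·CL))
v = √(2 × 4.5×10^6 / (0.466 × 215 × 1.37)) = √65570 = 256 m/s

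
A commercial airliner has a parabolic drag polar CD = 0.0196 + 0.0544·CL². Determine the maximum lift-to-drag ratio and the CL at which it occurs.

For CD = CD0 + K·CL², (L/D)max occurs at CL* = √(CD0/K) and equals 1/(2√(K·CD0)).
(L/D)max = 1/(2√(0.0544 × 0.0196)) = 1/(2 × 0.03265) = 15.3
CL* = √(0.0196/0.0544) = 0.6

(L/D)max = 15.3, at CL = 0.6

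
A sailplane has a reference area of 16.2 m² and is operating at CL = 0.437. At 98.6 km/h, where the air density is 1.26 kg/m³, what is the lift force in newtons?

L = 3350 N

Convert speed: v = 98.6 km/h ÷ 3.6 = 27.39 m/s.
Dynamic pressure q = ½ρv² = ½ × 1.26 × 27.39² = 472.6 Pa.
L = q·S·CL = 472.6 × 16.2 × 0.437 = 3350 N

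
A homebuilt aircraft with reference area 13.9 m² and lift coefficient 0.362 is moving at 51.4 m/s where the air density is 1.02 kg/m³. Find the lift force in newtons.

L = ½ρv²S·CL = ½ × 1.02 × 51.4² × 13.9 × 0.362 = 6780 N ≈ 6.78 kN

L = 6780 N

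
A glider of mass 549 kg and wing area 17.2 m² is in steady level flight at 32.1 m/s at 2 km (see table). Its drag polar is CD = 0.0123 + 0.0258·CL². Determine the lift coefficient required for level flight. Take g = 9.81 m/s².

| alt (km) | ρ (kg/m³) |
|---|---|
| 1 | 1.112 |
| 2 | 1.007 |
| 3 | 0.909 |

CL = 0.604

At 2 km, from the table: ρ = 1.007 kg/m³.
In steady level flight, lift balances weight: W = mg = 549 × 9.81 = 5385.7 N.
q = ½ρv² = ½ × 1.007 × 32.1² = 518.8 Pa.
Required CL = L/(qS) = 5385.7/(518.8·17.2) = 0.6035.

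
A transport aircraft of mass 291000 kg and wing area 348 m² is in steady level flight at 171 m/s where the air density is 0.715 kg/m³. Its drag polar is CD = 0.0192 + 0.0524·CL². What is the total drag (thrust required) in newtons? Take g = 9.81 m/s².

Weight W = mg = 291000 × 9.81 = 2.8547×10^6 N; in level flight L = W.
q = ½ρv² = ½ × 0.715 × 171² = 10450 Pa.
CL = 2W/(ρv²S) = 2×2.8547×10^6/(0.715×171²×348) = 0.7847.
CD = 0.0192 + 0.0524 × 0.7847² = 0.05147.
D = q·S·CD = 10450 × 348 × 0.05147 = 1.872×10^5 N

D = 1.87×10^5 N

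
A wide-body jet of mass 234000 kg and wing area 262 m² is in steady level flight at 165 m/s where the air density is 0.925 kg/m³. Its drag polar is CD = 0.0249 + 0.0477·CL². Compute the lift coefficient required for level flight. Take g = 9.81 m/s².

CL = 0.696

Level flight ⇒ L = W = m·g = 234000 × 9.81 = 2.2955×10^6 N.
q = ½ρv² = ½ × 0.925 × 165² = 12590 Pa.
CL = W/(q·S) = 2.2955×10^6 / (12590 × 262) = 0.6958.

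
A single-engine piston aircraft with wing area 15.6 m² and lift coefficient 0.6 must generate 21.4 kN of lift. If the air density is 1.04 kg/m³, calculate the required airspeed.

v = 66.3 m/s

L = ½ρv²S·CL ⇒ v = √(2L/(ρ·S·CL))
v = √(2 × 21400 / (1.04 × 15.6 × 0.6)) = √4397 = 66.3 m/s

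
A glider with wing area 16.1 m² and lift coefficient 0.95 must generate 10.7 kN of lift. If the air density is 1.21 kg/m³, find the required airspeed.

L = ½ρv²S·CL ⇒ v = √(2L/(ρ·S·CL))
v = √(2 × 10700 / (1.21 × 16.1 × 0.95)) = √1156 = 34 m/s

v = 34 m/s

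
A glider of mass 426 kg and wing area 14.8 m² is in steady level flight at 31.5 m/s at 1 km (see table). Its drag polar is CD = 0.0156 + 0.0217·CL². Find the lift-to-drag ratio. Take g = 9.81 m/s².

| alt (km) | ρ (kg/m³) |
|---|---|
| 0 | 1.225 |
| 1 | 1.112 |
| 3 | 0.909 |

L/D = 24

At 1 km, from the table: ρ = 1.112 kg/m³.
Weight W = mg = 426 × 9.81 = 4179.1 N; in level flight L = W.
Dynamic pressure q = 0.5 × 1.112 × 31.5² = 551.7 Pa.
CL = 2W/(ρv²S) = 2×4179.1/(1.112×31.5²×14.8) = 0.5118.
CD = 0.0156 + 0.0217 × 0.5118² = 0.02128.
L/D = CL/CD = 0.5118 / 0.02128 = 24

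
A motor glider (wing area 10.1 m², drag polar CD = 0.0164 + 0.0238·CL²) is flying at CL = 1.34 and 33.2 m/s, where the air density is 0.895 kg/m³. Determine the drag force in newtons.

CD = 0.0164 + 0.0238 × 1.34² = 0.05914
D = ½ρv²S·CD = ½ × 0.895 × 33.2² × 10.1 × 0.05914 = 295 N

D = 295 N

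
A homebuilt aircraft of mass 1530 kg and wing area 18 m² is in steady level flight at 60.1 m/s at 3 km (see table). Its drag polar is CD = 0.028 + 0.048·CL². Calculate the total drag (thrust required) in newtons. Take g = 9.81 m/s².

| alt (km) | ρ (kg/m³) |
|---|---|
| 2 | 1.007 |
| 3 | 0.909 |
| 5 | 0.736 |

At 3 km, from the table: ρ = 0.909 kg/m³.
Level flight ⇒ L = W = m·g = 1530 × 9.81 = 15009 N.
Dynamic pressure q = 0.5 × 0.909 × 60.1² = 1642 Pa.
CL = 2W/(ρv²S) = 2×15009/(0.909×60.1²×18) = 0.5079.
CD = 0.028 + 0.048 × 0.5079² = 0.04038.
D = q·S·CD = 1642 × 18 × 0.04038 = 1193 N

D = 1190 N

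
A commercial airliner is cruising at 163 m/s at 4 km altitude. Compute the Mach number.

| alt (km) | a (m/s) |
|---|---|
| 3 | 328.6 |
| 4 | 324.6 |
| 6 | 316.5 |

M = 0.502

At 4 km, from the table: a = 324.6 m/s.
M = v/a = 163 / 324.6 = 0.502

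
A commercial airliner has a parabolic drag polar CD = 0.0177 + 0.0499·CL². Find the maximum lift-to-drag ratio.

For CD = CD0 + K·CL², (L/D)max occurs at CL* = √(CD0/K) and equals 1/(2√(K·CD0)).
(L/D)max = 1/(2√(0.0499 × 0.0177)) = 1/(2 × 0.02972) = 16.8

(L/D)max = 16.8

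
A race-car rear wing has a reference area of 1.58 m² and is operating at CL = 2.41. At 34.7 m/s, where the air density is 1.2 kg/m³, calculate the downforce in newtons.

L = 2750 N

L = ½ρv²S·CL = ½ × 1.2 × 34.7² × 1.58 × 2.41 = 2750 N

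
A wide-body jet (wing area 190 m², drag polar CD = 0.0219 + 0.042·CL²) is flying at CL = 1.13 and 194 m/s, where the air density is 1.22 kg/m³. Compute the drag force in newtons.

D = 3.29×10^5 N

CD = 0.0219 + 0.042 × 1.13² = 0.07553
D = ½ρv²S·CD = ½ × 1.22 × 194² × 190 × 0.07553 = 3.29×10^5 N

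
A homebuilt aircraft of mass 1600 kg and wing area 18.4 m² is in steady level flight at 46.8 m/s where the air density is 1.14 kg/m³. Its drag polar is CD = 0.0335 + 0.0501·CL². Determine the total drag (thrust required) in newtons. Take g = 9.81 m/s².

D = 1310 N

Weight W = mg = 1600 × 9.81 = 15696 N; in level flight L = W.
q = ½ρv² = ½ × 1.14 × 46.8² = 1248 Pa.
CL = 2W/(ρv²S) = 2×15696/(1.14×46.8²×18.4) = 0.6833.
CD = 0.0335 + 0.0501 × 0.6833² = 0.05689.
D = q·S·CD = 1248 × 18.4 × 0.05689 = 1307 N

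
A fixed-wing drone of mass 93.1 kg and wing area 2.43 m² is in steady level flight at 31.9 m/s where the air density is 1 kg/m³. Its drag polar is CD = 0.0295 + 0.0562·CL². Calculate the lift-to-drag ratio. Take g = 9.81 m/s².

L/D = 12.3

Weight W = mg = 93.1 × 9.81 = 913.31 N; in level flight L = W.
Dynamic pressure q = 0.5 × 1 × 31.9² = 508.8 Pa.
Required CL = L/(qS) = 913.31/(508.8·2.43) = 0.7387.
CD = 0.0295 + 0.0562 × 0.7387² = 0.06017.
L/D = CL/CD = 0.7387 / 0.06017 = 12.3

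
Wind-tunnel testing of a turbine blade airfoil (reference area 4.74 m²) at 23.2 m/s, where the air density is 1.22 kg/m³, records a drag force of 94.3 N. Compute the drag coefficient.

From D = ½ρv²S·CD, rearranging gives CD = 2D/(ρv²S).
CD = 2 × 94.3 / (1.22 × 23.2² × 4.74) = 0.0606

CD = 0.0606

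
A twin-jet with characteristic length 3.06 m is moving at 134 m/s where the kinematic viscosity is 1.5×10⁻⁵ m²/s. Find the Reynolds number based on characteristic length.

Re = v·c/ν = 134 × 3.06 / (1.5×10⁻⁵) = 2.73×10^7

Re = 2.73×10^7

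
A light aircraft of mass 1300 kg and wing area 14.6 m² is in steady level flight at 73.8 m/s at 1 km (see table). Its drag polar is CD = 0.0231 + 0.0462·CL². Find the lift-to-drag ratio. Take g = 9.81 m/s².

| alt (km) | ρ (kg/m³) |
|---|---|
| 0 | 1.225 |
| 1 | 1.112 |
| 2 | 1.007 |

At 1 km, from the table: ρ = 1.112 kg/m³.
In steady level flight, lift balances weight: W = mg = 1300 × 9.81 = 12753 N.
Dynamic pressure q = 0.5 × 1.112 × 73.8² = 3028 Pa.
CL = 2W/(ρv²S) = 2×12753/(1.112×73.8²×14.6) = 0.2885.
CD = 0.0231 + 0.0462 × 0.2885² = 0.02694.
L/D = CL/CD = 0.2885 / 0.02694 = 10.7

L/D = 10.7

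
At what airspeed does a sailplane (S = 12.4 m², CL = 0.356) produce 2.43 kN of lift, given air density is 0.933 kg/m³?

v = 34.4 m/s

L = ½ρv²S·CL ⇒ v = √(2L/(ρ·S·CL))
v = √(2 × 2430 / (0.933 × 12.4 × 0.356)) = √1180 = 34.4 m/s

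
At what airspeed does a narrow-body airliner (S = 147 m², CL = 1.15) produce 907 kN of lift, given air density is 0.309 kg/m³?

L = ½ρv²S·CL ⇒ v = √(2L/(ρ·S·CL))
v = √(2 × 9.07×10^5 / (0.309 × 147 × 1.15)) = √34730 = 186 m/s

v = 186 m/s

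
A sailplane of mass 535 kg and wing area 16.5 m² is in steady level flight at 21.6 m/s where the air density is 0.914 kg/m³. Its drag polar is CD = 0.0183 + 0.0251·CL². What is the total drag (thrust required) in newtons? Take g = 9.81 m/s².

In steady level flight, lift balances weight: W = mg = 535 × 9.81 = 5248.4 N.
Dynamic pressure q = 0.5 × 0.914 × 21.6² = 213.2 Pa.
CL = 2W/(ρv²S) = 2×5248.4/(0.914×21.6²×16.5) = 1.492.
CD = 0.0183 + 0.0251 × 1.492² = 0.07416.
D = q·S·CD = 213.2 × 16.5 × 0.07416 = 260.9 N

D = 261 N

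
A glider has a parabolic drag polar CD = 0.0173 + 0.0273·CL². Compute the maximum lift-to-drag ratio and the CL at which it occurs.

For CD = CD0 + K·CL², (L/D)max occurs at CL* = √(CD0/K) and equals 1/(2√(K·CD0)).
(L/D)max = 1/(2√(0.0273 × 0.0173)) = 1/(2 × 0.02173) = 23
CL* = √(0.0173/0.0273) = 0.796

(L/D)max = 23, at CL = 0.796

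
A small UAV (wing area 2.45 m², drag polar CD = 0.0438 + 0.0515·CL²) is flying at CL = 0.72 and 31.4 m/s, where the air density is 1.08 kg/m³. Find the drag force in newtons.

D = 92 N

CD = 0.0438 + 0.0515 × 0.72² = 0.0705
D = ½ρv²S·CD = ½ × 1.08 × 31.4² × 2.45 × 0.0705 = 92 N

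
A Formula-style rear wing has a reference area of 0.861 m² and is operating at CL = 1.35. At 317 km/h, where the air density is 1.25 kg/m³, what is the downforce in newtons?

L = 5630 N

Convert speed: v = 317 km/h ÷ 3.6 = 88.06 m/s.
Dynamic pressure q = ½ρv² = ½ × 1.25 × 88.06² = 4846 Pa.
L = q·S·CL = 4846 × 0.861 × 1.35 = 5630 N ≈ 5.63 kN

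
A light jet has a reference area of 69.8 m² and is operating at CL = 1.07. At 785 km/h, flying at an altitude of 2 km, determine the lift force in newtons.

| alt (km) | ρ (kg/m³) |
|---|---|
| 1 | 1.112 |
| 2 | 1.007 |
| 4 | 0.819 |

At 2 km, from the table: ρ = 1.007 kg/m³.
Convert speed: v = 785 km/h ÷ 3.6 = 218.1 m/s.
L = ½ρv²S·CL = ½ × 1.007 × 218.1² × 69.8 × 1.07 = 1.79×10^6 N ≈ 1790 kN

L = 1.79×10^6 N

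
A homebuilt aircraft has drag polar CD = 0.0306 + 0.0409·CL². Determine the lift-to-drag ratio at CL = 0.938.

L/D = 14.1

CD = 0.0306 + 0.0409 × 0.938² = 0.06659
L/D = CL/CD = 0.938 / 0.06659 = 14.1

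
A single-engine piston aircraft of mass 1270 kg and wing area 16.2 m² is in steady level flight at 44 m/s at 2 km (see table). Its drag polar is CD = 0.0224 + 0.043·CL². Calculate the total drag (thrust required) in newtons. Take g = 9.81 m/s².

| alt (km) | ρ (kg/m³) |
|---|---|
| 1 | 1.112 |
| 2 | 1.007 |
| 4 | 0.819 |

D = 776 N

At 2 km, from the table: ρ = 1.007 kg/m³.
In steady level flight, lift balances weight: W = mg = 1270 × 9.81 = 12459 N.
q = ½ρv² = ½ × 1.007 × 44² = 974.8 Pa.
CL = 2W/(ρv²S) = 2×12459/(1.007×44²×16.2) = 0.789.
CD = 0.0224 + 0.043 × 0.789² = 0.04917.
D = q·S·CD = 974.8 × 16.2 × 0.04917 = 776.4 N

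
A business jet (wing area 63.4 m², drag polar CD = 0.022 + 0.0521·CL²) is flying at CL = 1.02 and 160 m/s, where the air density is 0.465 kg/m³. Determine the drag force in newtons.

D = 28800 N

CD = 0.022 + 0.0521 × 1.02² = 0.0762
D = ½ρv²S·CD = ½ × 0.465 × 160² × 63.4 × 0.0762 = 28800 N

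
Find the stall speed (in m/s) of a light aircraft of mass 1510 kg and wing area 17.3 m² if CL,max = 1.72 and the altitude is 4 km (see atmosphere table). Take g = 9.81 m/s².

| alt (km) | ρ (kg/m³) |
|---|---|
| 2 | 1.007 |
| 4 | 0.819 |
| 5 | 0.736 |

At 4 km, from the table: ρ = 0.819 kg/m³.
At stall, lift equals weight: L = W = m·g = 1510 × 9.81 = 14810 N.
From L = ½ρV²S·CL,max = W: V_stall = √(2W/(ρSCL,max)) = √(2·14810/(0.819·17.3·1.72))
V_stall = √1216 = 34.9 m/s

V_stall = 34.9 m/s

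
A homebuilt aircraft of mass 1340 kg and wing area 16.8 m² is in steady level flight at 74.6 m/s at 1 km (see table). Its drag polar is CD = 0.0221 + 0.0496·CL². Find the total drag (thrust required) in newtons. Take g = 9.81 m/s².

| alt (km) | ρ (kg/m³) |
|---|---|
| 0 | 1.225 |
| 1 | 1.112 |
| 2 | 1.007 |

D = 1310 N

At 1 km, from the table: ρ = 1.112 kg/m³.
Weight W = mg = 1340 × 9.81 = 13145 N; in level flight L = W.
Dynamic pressure q = 0.5 × 1.112 × 74.6² = 3094 Pa.
Required CL = L/(qS) = 13145/(3094·16.8) = 0.2529.
CD = 0.0221 + 0.0496 × 0.2529² = 0.02527.
D = q·S·CD = 3094 × 16.8 × 0.02527 = 1314 N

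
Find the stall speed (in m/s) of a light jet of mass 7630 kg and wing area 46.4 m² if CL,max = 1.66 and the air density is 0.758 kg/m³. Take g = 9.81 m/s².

V_stall = 50.6 m/s

At stall, lift equals weight: L = W = m·g = 7630 × 9.81 = 74850 N.
From L = ½ρV²S·CL,max = W: V_stall = √(2W/(ρSCL,max)) = √(2·74850/(0.758·46.4·1.66))
V_stall = √2564 = 50.6 m/s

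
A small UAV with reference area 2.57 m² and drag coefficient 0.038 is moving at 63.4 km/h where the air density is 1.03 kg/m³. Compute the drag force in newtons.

D = 15.6 N

Convert speed: v = 63.4 km/h ÷ 3.6 = 17.61 m/s.
Dynamic pressure q = ½ρv² = ½ × 1.03 × 17.61² = 159.7 Pa.
D = q·S·CD = 159.7 × 2.57 × 0.038 = 15.6 N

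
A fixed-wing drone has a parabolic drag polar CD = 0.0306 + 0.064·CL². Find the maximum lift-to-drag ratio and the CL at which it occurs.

For CD = CD0 + K·CL², (L/D)max occurs at CL* = √(CD0/K) and equals 1/(2√(K·CD0)).
(L/D)max = 1/(2√(0.064 × 0.0306)) = 1/(2 × 0.04425) = 11.3
CL* = √(0.0306/0.064) = 0.691

(L/D)max = 11.3, at CL = 0.691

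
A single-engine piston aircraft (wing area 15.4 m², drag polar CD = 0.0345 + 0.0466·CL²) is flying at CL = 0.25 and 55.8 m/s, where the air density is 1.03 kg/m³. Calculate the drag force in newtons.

CD = 0.0345 + 0.0466 × 0.25² = 0.03741
D = ½ρv²S·CD = ½ × 1.03 × 55.8² × 15.4 × 0.03741 = 924 N

D = 924 N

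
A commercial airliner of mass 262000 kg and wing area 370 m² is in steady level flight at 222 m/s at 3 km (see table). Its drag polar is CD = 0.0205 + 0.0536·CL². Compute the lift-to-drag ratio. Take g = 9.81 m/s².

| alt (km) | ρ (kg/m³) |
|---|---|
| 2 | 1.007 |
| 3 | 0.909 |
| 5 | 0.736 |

At 3 km, from the table: ρ = 0.909 kg/m³.
Weight W = mg = 262000 × 9.81 = 2.5702×10^6 N; in level flight L = W.
Dynamic pressure q = 0.5 × 0.909 × 222² = 22400 Pa.
Required CL = L/(qS) = 2.5702×10^6/(22400·370) = 0.3101.
CD = 0.0205 + 0.0536 × 0.3101² = 0.02565.
L/D = CL/CD = 0.3101 / 0.02565 = 12.1

L/D = 12.1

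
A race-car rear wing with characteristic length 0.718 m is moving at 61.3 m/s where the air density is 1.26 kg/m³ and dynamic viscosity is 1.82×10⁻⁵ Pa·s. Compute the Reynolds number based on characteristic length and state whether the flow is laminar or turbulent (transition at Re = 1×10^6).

Re = 3.05×10^6 (turbulent)

Re = ρ·v·c/μ = 1.26 × 61.3 × 0.718 / (1.82×10⁻⁵) = 3.05×10^6
Since 3.05×10^6 > 1×10^6, the flow is turbulent.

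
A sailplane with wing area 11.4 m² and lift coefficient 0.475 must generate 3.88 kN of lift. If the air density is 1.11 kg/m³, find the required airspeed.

v = 35.9 m/s

L = ½ρv²S·CL ⇒ v = √(2L/(ρ·S·CL))
v = √(2 × 3880 / (1.11 × 11.4 × 0.475)) = √1291 = 35.9 m/s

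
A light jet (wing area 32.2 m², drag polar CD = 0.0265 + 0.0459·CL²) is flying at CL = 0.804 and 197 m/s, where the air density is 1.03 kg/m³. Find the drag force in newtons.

D = 36100 N

CD = 0.0265 + 0.0459 × 0.804² = 0.05617
D = ½ρv²S·CD = ½ × 1.03 × 197² × 32.2 × 0.05617 = 36100 N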